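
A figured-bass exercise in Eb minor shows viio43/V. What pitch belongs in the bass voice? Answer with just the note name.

Eb

The applied chord viio43/V is rooted on A: A-C-Eb-Gb.
The figure 43 means second inversion — the fifth is in the bass.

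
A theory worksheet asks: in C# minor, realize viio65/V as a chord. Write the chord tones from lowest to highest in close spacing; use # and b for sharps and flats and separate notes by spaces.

The slash marks an applied leading-tone chord: viio of V. In C# minor, V is G#, so the leading tone to it is F##, a half step below.
Building a fully diminished seventh chord on F## gives F##-A#-C#-E.
With the 65 figure the chord is in first inversion; from the bass A# upward in close position it reads A#-C#-E-F##.

A# C# E F##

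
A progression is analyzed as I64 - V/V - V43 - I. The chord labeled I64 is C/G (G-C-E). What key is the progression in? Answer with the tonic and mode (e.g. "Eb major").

C major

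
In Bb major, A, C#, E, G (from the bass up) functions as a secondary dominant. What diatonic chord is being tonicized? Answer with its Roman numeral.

iii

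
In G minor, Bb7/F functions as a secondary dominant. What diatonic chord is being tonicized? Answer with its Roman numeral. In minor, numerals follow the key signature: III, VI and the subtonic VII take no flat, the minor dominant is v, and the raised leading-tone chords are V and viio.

The chord is a dominant seventh chord on Bb.
A dominant resolves down a perfect fifth: Bb → Eb. In G minor, Eb is scale degree 6, i.e. VI.

VI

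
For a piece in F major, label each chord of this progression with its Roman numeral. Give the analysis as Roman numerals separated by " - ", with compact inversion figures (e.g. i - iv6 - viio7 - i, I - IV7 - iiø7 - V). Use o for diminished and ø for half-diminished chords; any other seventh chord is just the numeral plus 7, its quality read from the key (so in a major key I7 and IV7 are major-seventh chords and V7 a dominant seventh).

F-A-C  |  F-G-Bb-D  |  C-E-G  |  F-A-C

F-A-C has root F, degree 1 in F major, so I.
F-G-Bb-D: root G is the supertonic; minor seventh chord there is ii42.
C-E-G: root C is the dominant; major triad there is V.
F-A-C: major triad on F = scale degree 1 → I.

I - ii42 - V - I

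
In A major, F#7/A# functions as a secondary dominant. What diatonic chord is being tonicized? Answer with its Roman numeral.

The chord is a dominant seventh chord on F#.
A dominant resolves down a perfect fifth: F# → B. In A major, B is scale degree 2, i.e. ii.

ii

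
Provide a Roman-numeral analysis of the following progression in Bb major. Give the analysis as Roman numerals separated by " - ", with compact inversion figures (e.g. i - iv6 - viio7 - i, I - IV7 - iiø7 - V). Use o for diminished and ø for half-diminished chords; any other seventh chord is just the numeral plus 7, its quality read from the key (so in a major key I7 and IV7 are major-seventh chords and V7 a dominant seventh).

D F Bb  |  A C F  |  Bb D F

I6 - V6 - I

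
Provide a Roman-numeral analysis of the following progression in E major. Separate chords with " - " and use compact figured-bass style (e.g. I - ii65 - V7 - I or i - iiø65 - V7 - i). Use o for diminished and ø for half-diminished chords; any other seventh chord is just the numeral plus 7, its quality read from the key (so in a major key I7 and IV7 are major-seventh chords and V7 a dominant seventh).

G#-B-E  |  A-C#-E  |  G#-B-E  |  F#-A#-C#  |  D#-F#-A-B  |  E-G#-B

G#-B-E: major triad on E = scale degree 1 → I6.
A-C#-E has root A, degree 4 in E major, so IV.
G#-B-E: major triad on E = scale degree 1 → I6.
F#-A#-C#: a major triad on F#, the applied dominant of V → V/V.
D#-F#-A-B: root B is the dominant; dominant seventh chord there is V65.
E-G#-B: root E is the tonic; major triad there is I.

I6 - IV - I6 - V/V - V65 - I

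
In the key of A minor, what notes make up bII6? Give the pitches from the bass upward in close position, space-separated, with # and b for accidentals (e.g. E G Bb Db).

D F Bb

bII6 is the Neapolitan sixth — a major triad on the lowered second degree, here in its customary first inversion. In A minor that root is Bb.
So the chord is Bb-D-F, a major triad.
The figured bass 6 indicates first inversion, placing the third (D) in the bass: D-F-Bb.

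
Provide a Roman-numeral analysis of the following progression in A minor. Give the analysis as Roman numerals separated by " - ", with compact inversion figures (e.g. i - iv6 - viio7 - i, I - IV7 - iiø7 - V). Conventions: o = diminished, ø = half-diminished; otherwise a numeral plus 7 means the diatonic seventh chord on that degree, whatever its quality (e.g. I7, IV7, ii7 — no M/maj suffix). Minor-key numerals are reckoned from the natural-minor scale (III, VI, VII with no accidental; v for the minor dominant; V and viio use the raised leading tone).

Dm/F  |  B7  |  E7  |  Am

iv6 - V7/V - V7 - i

Dm/F: root D is the subdominant; minor triad there is iv6.
B7: a dominant seventh chord on B, the applied dominant of V → V7/V.
E7 has root E, degree 5 in A minor, so V7.
Am has root A, degree 1 in A minor, so i.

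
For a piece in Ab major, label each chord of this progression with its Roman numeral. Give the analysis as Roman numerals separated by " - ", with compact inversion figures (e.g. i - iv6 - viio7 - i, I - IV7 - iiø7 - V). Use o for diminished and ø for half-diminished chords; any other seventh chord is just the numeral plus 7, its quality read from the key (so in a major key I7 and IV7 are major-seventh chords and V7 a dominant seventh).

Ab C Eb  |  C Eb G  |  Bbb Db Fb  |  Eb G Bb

I - iii - bII - V

Ab-C-Eb: major triad on Ab = scale degree 1 → I.
C-Eb-G: root C is the mediant; minor triad there is iii.
Bbb-Db-Fb is non-diatonic — a major triad on the lowered supertonic (Bbb): the Neapolitan chord, bII.
Eb-G-Bb: root Eb is the dominant; major triad there is V.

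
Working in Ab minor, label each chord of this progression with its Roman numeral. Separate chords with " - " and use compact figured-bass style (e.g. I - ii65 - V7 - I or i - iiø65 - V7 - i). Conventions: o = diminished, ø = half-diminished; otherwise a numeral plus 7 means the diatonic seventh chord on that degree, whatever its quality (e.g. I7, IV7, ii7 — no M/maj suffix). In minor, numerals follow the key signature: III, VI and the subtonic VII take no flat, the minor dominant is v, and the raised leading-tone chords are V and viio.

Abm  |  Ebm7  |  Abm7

i - v7 - i7

Abm has root Ab, degree 1 in Ab minor, so i.
Ebm7: root Eb is the dominant; minor seventh chord there is v7.
Abm7: root Ab is the tonic; minor seventh chord there is i7.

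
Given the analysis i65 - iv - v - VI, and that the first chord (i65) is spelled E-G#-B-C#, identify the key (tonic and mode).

C# minor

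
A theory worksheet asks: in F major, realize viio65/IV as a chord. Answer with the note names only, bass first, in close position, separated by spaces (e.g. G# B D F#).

C Eb Gb A

viio65/IV is a secondary leading-tone chord. The target IV is Bb in F major; the applied chord is rooted a semitone below, on A.
Building a fully diminished seventh chord on A gives A-C-Eb-Gb.
The figured bass 65 indicates first inversion, placing the third (C) in the bass: C-Eb-Gb-A.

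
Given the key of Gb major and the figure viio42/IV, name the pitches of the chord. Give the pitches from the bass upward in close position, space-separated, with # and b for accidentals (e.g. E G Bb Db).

viio42/IV is a secondary leading-tone chord. The target IV is Cb in Gb major; the applied chord is rooted a semitone below, on Bb.
Building a fully diminished seventh chord on Bb gives Bb-Db-Fb-Abb.
The figured bass 42 indicates third inversion, placing the seventh (Abb) in the bass: Abb-Bb-Db-Fb.

Abb Bb Db Fb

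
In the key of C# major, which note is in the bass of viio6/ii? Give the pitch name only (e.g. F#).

The applied chord viio6/ii is rooted on C##: C##-E#-G#.
The figure 6 means first inversion — the third is in the bass.

E#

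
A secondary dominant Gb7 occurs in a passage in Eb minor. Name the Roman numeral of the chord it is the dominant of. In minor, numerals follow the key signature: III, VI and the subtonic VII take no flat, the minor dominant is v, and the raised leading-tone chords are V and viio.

The chord is a dominant seventh chord on Gb.
A dominant resolves down a perfect fifth: Gb → Cb. In Eb minor, Cb is scale degree 6, i.e. VI.

VI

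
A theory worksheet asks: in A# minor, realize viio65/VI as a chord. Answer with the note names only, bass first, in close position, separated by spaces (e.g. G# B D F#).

G# B D E#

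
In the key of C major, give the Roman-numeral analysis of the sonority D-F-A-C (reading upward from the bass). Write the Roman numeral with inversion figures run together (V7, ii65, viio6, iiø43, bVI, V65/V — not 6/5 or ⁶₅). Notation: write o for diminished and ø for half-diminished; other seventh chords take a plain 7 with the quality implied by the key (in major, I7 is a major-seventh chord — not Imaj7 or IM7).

ii7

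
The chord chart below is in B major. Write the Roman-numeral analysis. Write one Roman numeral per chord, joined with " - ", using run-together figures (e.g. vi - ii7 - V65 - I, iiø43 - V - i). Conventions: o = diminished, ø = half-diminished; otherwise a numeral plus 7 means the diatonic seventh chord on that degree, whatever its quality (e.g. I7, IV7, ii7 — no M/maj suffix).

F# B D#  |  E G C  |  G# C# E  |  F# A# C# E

I64 - bII6 - ii64 - V7

F#-B-D#: major triad on B = scale degree 1 → I64.
E-G-C: major triad on C — chromatic; C is the lowered second degree, so this is the Neapolitan sixth, bII6 (third, E, in the bass — hence the 6).
G#-C#-E has root C#, degree 2 in B major, so ii64.
F#-A#-C#-E has root F#, degree 5 in B major, so V7.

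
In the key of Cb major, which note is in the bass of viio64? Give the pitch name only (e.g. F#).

viio in Cb major has root Bb; the chord is Bb-Db-Fb.
The figure 64 means second inversion — the fifth is in the bass.

Fb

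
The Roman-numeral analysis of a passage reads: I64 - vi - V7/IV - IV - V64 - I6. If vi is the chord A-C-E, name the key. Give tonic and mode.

vi is given as A-C-E — a minor triad with root A.
If A is scale degree 6 and the mode makes that degree carry a minor triad, the tonic is C and the mode is major.

C major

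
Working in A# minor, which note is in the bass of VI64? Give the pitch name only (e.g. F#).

C#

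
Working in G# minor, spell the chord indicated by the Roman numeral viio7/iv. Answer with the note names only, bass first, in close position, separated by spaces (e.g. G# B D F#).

viio7/iv is a secondary leading-tone chord. The target iv is C# in G# minor; the applied chord is rooted a semitone below, on B#.
Building a fully diminished seventh chord on B# gives B#-D#-F#-A.

B# D# F# A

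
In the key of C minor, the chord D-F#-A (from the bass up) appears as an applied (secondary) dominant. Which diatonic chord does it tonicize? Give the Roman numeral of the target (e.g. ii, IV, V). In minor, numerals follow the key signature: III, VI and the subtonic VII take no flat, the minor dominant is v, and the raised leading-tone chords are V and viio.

The chord is a major triad on D.
A dominant resolves down a perfect fifth: D → G. In C minor, G is scale degree 5, i.e. V.

V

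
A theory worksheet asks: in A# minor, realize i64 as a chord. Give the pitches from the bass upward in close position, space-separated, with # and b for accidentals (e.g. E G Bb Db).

E# A# C#

The numeral's case and figure indicate a minor triad. In A# minor its root, scale degree 1, is A#.
That chord is spelled A#-C#-E#.
The figured bass 64 indicates second inversion, placing the fifth (E#) in the bass: E#-A#-C#.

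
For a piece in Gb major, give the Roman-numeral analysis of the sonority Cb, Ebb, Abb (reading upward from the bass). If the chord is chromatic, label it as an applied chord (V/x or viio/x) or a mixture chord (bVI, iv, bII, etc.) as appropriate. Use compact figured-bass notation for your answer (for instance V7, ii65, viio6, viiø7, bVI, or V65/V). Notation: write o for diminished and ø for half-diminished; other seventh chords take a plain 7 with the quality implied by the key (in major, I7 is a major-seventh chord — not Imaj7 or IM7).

bII6

The pitches Abb-Cb-Ebb form a major triad rooted on Abb.
Abb is the lowered second degree of Gb major (diatonic 2 would be Ab). This is the Neapolitan sixth — a major triad on the lowered second degree, here in its customary first inversion.
With Cb in the bass the chord is in first inversion, so the figured bass is 6.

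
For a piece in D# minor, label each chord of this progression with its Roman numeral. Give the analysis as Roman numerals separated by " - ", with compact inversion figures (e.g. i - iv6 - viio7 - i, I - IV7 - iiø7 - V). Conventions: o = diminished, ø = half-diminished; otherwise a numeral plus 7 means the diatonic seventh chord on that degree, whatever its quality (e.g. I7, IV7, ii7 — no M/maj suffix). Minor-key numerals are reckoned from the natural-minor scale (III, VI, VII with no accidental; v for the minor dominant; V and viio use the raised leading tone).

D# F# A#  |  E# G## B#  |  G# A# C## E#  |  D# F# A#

D#-F#-A# has root D#, degree 1 in D# minor, so i.
E#-G##-B# is the secondary dominant of V (major triad on E#): V/V.
G#-A#-C##-E# has root A#, degree 5 in D# minor, so V42.
D#-F#-A#: minor triad on D# = scale degree 1 → i.

i - V/V - V42 - i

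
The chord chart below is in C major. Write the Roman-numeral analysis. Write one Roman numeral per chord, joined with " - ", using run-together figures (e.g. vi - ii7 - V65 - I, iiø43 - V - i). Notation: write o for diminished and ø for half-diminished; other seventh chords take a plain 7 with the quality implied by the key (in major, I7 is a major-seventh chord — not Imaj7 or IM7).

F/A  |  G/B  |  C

IV6 - V6 - I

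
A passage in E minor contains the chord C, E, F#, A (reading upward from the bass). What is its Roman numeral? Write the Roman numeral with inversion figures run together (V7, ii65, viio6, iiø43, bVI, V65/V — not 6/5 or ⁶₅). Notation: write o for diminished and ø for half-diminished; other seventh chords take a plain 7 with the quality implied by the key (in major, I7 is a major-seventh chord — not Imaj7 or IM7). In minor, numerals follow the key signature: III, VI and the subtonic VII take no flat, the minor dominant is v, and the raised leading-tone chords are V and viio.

iiø43

Stacked in thirds the chord is F#-A-C-E: a half-diminished seventh chord on F#.
In E minor, F# is the supertonic; the diatonic half-diminished seventh chord there is iiø7.
With C in the bass the chord is in second inversion, so the figured bass is 43.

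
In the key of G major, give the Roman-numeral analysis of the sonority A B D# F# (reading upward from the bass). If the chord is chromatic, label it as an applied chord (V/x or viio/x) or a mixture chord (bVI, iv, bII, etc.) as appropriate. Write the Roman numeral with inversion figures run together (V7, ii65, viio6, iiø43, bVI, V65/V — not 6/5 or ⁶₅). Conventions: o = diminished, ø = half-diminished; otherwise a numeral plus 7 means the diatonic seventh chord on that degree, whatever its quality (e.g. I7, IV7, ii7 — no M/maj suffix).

V42/vi

Stacked in thirds the chord is B-D#-F#-A: a dominant seventh chord on B.
B is not a diatonic chord root with this quality in G major, but it lies a perfect fifth above E (vi), so the chord functions as an applied dominant of vi.
With A in the bass the chord is in third inversion, so the figured bass is 42.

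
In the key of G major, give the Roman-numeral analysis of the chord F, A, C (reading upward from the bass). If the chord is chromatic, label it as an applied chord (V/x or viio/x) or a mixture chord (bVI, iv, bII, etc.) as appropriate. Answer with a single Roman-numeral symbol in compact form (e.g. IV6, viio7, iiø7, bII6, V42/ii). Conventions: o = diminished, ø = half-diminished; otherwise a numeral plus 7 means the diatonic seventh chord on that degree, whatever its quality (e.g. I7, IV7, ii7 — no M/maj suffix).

The pitches F-A-C form a major triad rooted on F.
F is the lowered seventh degree of G major (diatonic 7 would be F#). This is a major triad on the lowered seventh degree (the subtonic), borrowed from the parallel minor.

bVII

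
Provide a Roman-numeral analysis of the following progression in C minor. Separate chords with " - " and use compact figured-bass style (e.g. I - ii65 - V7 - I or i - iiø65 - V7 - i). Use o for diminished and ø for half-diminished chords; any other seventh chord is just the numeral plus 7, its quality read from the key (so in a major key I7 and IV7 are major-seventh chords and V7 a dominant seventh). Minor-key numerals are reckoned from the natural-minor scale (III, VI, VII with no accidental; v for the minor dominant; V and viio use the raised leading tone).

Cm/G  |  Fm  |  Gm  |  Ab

i64 - iv - v - VI

Cm/G: root C is the tonic; minor triad there is i64.
Fm: minor triad on F = scale degree 4 → iv.
Gm has root G, degree 5 in C minor, so v.
Ab has root Ab, degree 6 in C minor, so VI.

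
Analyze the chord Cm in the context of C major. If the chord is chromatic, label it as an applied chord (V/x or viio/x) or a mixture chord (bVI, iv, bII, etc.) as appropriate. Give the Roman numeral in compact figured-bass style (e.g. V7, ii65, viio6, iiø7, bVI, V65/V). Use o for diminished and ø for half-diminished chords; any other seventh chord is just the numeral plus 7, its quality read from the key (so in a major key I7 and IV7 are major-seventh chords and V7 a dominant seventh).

i

Stacked in thirds the chord is C-Eb-G: a minor triad on C.
C is the first degree of C major. This is the minor tonic, borrowed from the parallel minor.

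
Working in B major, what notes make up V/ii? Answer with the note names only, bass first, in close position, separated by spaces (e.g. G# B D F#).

V/ii is a secondary dominant — the dominant triad of ii. ii in B major is C#, so the applied chord's root is G#, a perfect fifth above.
Building a major triad on G# gives G#-B#-D#.

G# B# D#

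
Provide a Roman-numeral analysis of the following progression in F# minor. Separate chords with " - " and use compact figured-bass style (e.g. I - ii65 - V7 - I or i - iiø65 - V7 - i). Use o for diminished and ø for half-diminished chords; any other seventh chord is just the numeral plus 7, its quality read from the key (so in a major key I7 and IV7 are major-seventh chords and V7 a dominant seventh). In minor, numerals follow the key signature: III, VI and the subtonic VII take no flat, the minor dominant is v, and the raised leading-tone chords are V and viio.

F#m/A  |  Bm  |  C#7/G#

F#m/A has root F#, degree 1 in F# minor, so i6.
Bm: root B is the subdominant; minor triad there is iv.
C#7/G#: dominant seventh chord on C# = scale degree 5 → V43.

i6 - iv - V43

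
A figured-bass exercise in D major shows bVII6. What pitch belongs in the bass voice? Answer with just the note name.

E

bVII in D major has root C; the chord is C-E-G.
The figure 6 means first inversion — the third is in the bass.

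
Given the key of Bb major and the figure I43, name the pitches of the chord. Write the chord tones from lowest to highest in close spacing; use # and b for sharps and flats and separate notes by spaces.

The numeral's case and figure indicate a major seventh chord. In Bb major its root, the first degree, is Bb.
Stacking thirds from Bb gives Bb-D-F-A.
With the 43 figure the chord is in second inversion; from the bass F upward in close position it reads F-A-Bb-D.

F A Bb D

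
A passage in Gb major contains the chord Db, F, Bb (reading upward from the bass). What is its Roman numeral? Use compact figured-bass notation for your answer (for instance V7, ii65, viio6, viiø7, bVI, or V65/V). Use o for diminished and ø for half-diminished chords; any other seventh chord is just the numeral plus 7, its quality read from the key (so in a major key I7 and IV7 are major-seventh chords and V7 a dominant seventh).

The pitches Bb-Db-F form a minor triad rooted on Bb.
In Gb major, Bb is the mediant; the diatonic minor triad there is iii.
With Db in the bass the chord is in first inversion, so the figured bass is 6.

iii6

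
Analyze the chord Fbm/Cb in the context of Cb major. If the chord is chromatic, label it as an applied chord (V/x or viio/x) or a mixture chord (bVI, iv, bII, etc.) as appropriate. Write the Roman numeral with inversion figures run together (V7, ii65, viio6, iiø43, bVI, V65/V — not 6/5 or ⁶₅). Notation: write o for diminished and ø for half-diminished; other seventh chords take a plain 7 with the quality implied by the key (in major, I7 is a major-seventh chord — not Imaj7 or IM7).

The pitches Fb-Abb-Cb form a minor triad rooted on Fb.
Fb is the fourth degree of Cb major. This is the minor subdominant, borrowed from the parallel minor.
With Cb in the bass the chord is in second inversion, so the figured bass is 64.

iv64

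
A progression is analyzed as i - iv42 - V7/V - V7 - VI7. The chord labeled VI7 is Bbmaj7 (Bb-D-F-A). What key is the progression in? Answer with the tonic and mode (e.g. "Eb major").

D minor

The chord Bbmaj7 is a major seventh chord rooted on Bb; its label is VI7.
VI7 on Bb implies Bb is the submediant; that puts the tonic at D, and the uppercase numeral fits minor mode.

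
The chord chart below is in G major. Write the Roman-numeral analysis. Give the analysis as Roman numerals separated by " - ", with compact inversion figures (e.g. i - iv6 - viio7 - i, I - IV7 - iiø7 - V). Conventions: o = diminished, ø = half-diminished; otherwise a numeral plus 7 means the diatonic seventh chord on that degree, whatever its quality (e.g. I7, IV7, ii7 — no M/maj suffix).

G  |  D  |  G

I - V - I

G: major triad on G = scale degree 1 → I.
D has root D, degree 5 in G major, so V.
G: major triad on G = scale degree 1 → I.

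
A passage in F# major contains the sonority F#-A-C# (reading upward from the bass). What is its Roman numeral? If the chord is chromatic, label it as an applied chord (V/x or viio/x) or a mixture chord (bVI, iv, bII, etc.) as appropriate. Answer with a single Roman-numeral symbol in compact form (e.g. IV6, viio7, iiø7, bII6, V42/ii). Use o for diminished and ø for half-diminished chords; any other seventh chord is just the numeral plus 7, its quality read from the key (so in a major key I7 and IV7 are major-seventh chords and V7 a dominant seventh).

i

Stacked in thirds the chord is F#-A-C#: a minor triad on F#.
F# is the first degree of F# major. This is the minor tonic, borrowed from the parallel minor.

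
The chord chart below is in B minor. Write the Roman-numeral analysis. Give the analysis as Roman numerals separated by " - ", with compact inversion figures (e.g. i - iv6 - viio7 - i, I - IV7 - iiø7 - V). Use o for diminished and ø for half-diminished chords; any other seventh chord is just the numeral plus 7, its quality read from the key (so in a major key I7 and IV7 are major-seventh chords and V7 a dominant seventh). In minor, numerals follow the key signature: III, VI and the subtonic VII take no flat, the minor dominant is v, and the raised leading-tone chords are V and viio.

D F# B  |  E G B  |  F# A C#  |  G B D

D-F#-B: minor triad on B = scale degree 1 → i6.
E-G-B: minor triad on E = scale degree 4 → iv.
F#-A-C# has root F#, degree 5 in B minor, so v.
G-B-D: root G is the submediant; major triad there is VI.

i6 - iv - v - VI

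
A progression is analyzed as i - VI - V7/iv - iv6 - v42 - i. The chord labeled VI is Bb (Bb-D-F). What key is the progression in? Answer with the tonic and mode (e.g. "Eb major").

D minor

The anchor chord is a major triad on Bb, labeled VI.
VI on Bb implies Bb is the submediant; that puts the tonic at D, and the uppercase numeral fits minor mode.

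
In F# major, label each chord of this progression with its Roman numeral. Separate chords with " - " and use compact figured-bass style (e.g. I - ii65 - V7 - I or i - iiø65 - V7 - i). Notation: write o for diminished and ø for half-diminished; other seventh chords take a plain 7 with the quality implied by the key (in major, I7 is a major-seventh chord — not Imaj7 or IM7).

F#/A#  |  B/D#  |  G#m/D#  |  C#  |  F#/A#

I6 - IV6 - ii64 - V - I6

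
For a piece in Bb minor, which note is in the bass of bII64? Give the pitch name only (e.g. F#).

Gb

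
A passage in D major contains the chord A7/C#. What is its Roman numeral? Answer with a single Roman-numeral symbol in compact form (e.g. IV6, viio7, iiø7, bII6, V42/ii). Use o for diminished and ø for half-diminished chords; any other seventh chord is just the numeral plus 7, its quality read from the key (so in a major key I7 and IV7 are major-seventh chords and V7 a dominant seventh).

V65

The pitches A-C#-E-G form a dominant seventh chord rooted on A.
In D major, A is the dominant; the diatonic dominant seventh chord there is V7.
With C# in the bass the chord is in first inversion, so the figured bass is 65.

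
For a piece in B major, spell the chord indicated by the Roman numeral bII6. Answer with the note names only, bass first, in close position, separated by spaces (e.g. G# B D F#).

Scale degree 2 in B major is C#; lowering it a half step gives C. bII6 is the Neapolitan sixth — a major triad on the lowered second degree, here in its customary first inversion.
So the chord is C-E-G.
The figured bass 6 indicates first inversion, placing the third (E) in the bass: E-G-C.

E G C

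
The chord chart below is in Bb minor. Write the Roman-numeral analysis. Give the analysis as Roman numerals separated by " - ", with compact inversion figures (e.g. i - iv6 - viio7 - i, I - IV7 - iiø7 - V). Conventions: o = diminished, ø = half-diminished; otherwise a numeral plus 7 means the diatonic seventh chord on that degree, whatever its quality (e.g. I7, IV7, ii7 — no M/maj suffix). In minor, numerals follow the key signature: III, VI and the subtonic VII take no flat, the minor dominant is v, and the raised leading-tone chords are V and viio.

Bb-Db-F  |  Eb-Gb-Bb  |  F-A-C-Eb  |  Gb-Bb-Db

Bb-Db-F: root Bb is the tonic; minor triad there is i.
Eb-Gb-Bb has root Eb, degree 4 in Bb minor, so iv.
F-A-C-Eb: root F is the dominant; dominant seventh chord there is V7.
Gb-Bb-Db has root Gb, degree 6 in Bb minor, so VI.

i - iv - V7 - VI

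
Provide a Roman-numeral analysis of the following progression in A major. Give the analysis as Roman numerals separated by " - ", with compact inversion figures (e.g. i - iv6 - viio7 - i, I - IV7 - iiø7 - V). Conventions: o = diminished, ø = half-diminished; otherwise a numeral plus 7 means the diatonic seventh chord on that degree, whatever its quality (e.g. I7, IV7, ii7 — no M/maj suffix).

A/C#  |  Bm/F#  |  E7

A/C#: major triad on A = scale degree 1 → I6.
Bm/F# has root B, degree 2 in A major, so ii64.
E7: root E is the dominant; dominant seventh chord there is V7.

I6 - ii64 - V7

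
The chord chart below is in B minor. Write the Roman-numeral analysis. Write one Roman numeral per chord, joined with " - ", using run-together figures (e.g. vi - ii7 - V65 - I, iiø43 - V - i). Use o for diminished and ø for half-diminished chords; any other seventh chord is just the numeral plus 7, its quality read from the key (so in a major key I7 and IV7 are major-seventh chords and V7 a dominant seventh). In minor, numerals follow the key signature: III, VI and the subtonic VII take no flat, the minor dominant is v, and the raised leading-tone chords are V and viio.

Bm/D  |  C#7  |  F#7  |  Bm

Bm/D: minor triad on B = scale degree 1 → i6.
C#7: a dominant seventh chord on C#, the applied dominant of V → V7/V.
F#7: root F# is the dominant; dominant seventh chord there is V7.
Bm: root B is the tonic; minor triad there is i.

i6 - V7/V - V7 - i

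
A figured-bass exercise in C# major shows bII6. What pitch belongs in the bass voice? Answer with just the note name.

bII in C# major has root D; the chord is D-F#-A.
The figure 6 means first inversion — the third is in the bass.

F#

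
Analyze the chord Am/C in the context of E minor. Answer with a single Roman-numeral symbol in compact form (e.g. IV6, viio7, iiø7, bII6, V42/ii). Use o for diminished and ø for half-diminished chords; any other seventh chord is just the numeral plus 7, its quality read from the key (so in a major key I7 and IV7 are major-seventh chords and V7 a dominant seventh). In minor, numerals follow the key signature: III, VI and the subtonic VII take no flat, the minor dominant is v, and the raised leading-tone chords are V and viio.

The pitches A-C-E form a minor triad rooted on A.
A is scale degree 4 in E minor, and a minor triad on that degree is written iv.
With C in the bass the chord is in first inversion, so the figured bass is 6.

iv6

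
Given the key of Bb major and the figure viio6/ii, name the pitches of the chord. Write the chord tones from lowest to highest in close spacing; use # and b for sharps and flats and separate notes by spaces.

The slash marks an applied leading-tone chord: viio of ii. In Bb major, ii is C, so the leading tone to it is B, a half step below.
Building a diminished triad on B gives B-D-F.
The figured bass 6 indicates first inversion, placing the third (D) in the bass: D-F-B.

D F B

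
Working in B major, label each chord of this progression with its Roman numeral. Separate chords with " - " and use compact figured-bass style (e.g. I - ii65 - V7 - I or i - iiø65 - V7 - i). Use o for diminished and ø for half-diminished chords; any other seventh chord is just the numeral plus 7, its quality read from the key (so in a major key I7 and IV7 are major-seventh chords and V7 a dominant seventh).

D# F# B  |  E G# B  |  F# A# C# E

D#-F#-B: major triad on B = scale degree 1 → I6.
E-G#-B: major triad on E = scale degree 4 → IV.
F#-A#-C#-E has root F#, degree 5 in B major, so V7.

I6 - IV - V7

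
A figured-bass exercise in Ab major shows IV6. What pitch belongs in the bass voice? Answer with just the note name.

F

IV in Ab major has root Db; the chord is Db-F-Ab.
The figure 6 means first inversion — the third is in the bass.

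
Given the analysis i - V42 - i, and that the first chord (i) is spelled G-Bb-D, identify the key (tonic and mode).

G minor

The chord Gm is a minor triad rooted on G; its label is i.
If G is scale degree 1 and the mode makes that degree carry a minor triad, the tonic is G and the mode is minor.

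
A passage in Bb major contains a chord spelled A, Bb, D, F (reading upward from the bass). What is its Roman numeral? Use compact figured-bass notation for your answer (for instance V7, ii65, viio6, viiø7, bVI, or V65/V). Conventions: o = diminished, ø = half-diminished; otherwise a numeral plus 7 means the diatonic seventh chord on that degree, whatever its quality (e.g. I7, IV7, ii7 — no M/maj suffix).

I42

The pitches Bb-D-F-A form a major seventh chord rooted on Bb.
In Bb major, Bb is the tonic; the diatonic major seventh chord there is I7.
With A in the bass the chord is in third inversion, so the figured bass is 42.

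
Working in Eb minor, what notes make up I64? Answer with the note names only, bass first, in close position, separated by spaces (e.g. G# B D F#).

I64 is the major tonic (Picardy third), borrowed from the parallel major. In Eb minor that root is Eb.
So the chord is Eb-G-Bb, a major triad.
With the 64 figure the chord is in second inversion; from the bass Bb upward in close position it reads Bb-Eb-G.

Bb Eb G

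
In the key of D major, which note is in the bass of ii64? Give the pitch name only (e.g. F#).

B

ii in D major has root E; the chord is E-G-B.
The figure 64 means second inversion — the fifth is in the bass.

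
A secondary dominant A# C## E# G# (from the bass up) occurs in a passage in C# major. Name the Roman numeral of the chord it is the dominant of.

The chord is a dominant seventh chord on A#.
A dominant resolves down a perfect fifth: A# → D#. In C# major, D# is scale degree 2, i.e. ii.

ii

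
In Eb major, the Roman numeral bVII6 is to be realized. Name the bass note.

F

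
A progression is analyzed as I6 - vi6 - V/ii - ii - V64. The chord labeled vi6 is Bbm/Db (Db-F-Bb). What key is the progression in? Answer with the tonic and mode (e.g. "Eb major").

Db major

vi6 is given as Db-F-Bb — a minor triad with root Bb.
Counting down 5 scale steps from Bb places the tonic on Db; a minor triad on degree 6 is diatonic only in major.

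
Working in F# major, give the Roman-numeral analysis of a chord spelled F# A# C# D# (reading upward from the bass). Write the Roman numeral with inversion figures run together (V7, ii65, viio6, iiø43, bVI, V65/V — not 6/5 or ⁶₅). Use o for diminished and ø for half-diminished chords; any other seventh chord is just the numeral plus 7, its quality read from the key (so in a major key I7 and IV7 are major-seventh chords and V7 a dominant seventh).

vi65

Stacked in thirds the chord is D#-F#-A#-C#: a minor seventh chord on D#.
In F# major, D# is the submediant; the diatonic minor seventh chord there is vi7.
With F# in the bass the chord is in first inversion, so the figured bass is 65.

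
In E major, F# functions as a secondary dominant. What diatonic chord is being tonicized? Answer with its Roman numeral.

The chord is a major triad on F#.
A dominant resolves down a perfect fifth: F# → B. In E major, B is scale degree 5, i.e. V.

V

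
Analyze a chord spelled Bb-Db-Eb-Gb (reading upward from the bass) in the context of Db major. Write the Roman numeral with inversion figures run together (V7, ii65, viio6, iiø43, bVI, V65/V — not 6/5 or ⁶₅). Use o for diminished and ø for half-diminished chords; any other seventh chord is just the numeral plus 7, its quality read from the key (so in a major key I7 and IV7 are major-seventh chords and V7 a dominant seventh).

ii43

Stacked in thirds the chord is Eb-Gb-Bb-Db: a minor seventh chord on Eb.
Eb is scale degree 2 in Db major, and a minor seventh chord on that degree is written ii7.
With Bb in the bass the chord is in second inversion, so the figured bass is 43.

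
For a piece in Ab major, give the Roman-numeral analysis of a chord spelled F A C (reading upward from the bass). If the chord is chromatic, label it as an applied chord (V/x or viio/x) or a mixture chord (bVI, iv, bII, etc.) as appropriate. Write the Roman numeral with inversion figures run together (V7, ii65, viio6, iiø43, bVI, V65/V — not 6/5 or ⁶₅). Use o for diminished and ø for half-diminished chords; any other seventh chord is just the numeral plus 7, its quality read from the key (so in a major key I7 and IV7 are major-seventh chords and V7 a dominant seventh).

V/ii

Stacked in thirds the chord is F-A-C: a major triad on F.
F is not a diatonic chord root with this quality in Ab major, but it lies a perfect fifth above Bb (ii), so the chord functions as an applied dominant of ii.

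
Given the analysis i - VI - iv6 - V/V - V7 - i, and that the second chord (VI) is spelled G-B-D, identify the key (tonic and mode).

VI is given as G-B-D — a major triad with root G.
Counting down 5 scale steps from G places the tonic on B; a major triad on degree 6 is diatonic only in minor.

B minor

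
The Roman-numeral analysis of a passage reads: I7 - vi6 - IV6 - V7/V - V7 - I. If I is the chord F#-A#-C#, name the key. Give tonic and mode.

F# major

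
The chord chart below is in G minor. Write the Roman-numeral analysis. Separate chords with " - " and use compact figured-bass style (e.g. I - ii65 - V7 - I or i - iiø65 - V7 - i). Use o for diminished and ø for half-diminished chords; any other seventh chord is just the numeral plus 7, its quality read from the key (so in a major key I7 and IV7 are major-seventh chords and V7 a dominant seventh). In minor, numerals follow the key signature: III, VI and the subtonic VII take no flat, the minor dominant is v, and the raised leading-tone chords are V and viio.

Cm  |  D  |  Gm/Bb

iv - V - i6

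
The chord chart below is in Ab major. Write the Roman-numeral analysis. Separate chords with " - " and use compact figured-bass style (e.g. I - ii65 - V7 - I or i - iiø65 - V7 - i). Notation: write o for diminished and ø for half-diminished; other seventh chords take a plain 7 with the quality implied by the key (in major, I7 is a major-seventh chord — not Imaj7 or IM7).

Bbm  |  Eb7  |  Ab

Bbm: minor triad on Bb = scale degree 2 → ii.
Eb7 has root Eb, degree 5 in Ab major, so V7.
Ab has root Ab, degree 1 in Ab major, so I.

ii - V7 - I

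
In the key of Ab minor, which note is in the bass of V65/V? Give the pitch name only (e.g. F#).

The applied chord V65/V is rooted on Bb: Bb-D-F-Ab.
The figure 65 means first inversion — the third is in the bass.

D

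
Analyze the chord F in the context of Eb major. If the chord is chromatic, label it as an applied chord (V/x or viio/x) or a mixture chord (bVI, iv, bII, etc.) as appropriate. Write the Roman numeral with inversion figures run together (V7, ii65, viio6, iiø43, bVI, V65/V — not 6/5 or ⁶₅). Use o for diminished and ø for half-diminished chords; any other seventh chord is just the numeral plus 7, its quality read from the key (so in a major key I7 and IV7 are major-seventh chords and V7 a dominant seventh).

Stacked in thirds the chord is F-A-C: a major triad on F.
F is not a diatonic chord root with this quality in Eb major, but it lies a perfect fifth above Bb (V), so the chord functions as an applied dominant of V.

V/V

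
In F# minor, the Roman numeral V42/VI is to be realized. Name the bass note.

G

The applied chord V42/VI is rooted on A: A-C#-E-G.
The figure 42 means third inversion — the seventh is in the bass.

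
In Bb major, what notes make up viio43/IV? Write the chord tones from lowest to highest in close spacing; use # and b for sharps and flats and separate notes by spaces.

Ab Cb D F

The slash marks an applied leading-tone chord: viio of IV. In Bb major, IV is Eb, so the leading tone to it is D, a half step below.
Building a fully diminished seventh chord on D gives D-F-Ab-Cb.
With the 43 figure the chord is in second inversion; from the bass Ab upward in close position it reads Ab-Cb-D-F.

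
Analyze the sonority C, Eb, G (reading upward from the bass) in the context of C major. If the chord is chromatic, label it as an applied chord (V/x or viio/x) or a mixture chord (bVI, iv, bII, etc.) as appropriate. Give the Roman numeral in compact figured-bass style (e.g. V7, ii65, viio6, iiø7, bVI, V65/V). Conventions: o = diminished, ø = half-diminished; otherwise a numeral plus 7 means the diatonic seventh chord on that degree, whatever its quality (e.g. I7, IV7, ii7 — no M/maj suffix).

i

The pitches C-Eb-G form a minor triad rooted on C.
C is the first degree of C major. This is the minor tonic, borrowed from the parallel minor.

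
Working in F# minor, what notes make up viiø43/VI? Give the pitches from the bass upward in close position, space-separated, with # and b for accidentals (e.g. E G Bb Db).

G B C# E

The slash marks an applied leading-tone chord: viio of VI. In F# minor, VI is D, so the leading tone to it is C#, a half step below.
Building a half-diminished seventh chord on C# gives C#-E-G-B.
The figured bass 43 indicates second inversion, placing the fifth (G) in the bass: G-B-C#-E.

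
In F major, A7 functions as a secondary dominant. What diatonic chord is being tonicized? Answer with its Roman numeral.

vi

The chord is a dominant seventh chord on A.
A dominant resolves down a perfect fifth: A → D. In F major, D is scale degree 6, i.e. vi.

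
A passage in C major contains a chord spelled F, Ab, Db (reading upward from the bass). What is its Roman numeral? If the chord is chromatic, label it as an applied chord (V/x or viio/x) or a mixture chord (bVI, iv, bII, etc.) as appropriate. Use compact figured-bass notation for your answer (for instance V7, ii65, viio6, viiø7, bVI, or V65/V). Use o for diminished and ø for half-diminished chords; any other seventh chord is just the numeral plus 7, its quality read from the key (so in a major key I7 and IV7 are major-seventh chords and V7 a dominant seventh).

bII6

The pitches Db-F-Ab form a major triad rooted on Db.
Db is the lowered second degree of C major (diatonic 2 would be D). This is the Neapolitan sixth — a major triad on the lowered second degree, here in its customary first inversion.
With F in the bass the chord is in first inversion, so the figured bass is 6.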